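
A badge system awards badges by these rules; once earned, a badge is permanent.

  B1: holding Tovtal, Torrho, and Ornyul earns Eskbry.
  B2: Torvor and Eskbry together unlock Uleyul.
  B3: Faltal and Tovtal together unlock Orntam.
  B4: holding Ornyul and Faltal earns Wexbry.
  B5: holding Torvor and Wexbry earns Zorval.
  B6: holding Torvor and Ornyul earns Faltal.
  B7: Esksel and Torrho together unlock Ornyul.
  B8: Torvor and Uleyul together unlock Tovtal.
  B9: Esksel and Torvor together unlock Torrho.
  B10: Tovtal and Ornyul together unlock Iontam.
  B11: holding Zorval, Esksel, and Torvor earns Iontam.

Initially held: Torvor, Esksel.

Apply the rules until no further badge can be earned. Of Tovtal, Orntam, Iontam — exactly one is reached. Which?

With Esksel and Torvor, Torrho is earned (B9).
With Esksel and Torrho, Ornyul is earned (B7).
With Torvor and Ornyul, Faltal is earned (B6).
With Ornyul and Faltal, Wexbry is earned (B4).
With Torvor and Wexbry, Zorval is earned (B5).
With Zorval, Esksel, and Torvor, Iontam is earned (B11).
Tovtal would need Torvor and Uleyul (B8), but Uleyul is never earned. Orntam would need Faltal and Tovtal (B3), but Tovtal is never earned.

Iontam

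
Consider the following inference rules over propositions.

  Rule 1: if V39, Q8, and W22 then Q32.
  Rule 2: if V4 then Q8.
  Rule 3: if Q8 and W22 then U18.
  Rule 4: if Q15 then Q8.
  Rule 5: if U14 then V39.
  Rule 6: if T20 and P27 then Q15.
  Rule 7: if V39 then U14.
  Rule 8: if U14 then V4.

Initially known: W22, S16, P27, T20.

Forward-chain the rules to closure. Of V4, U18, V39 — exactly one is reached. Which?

U18

T20 and P27 hold, so Q15 follows (Rule 6).
Q15 holds, so Q8 follows (Rule 4).
From Q8 and W22, Rule 3 gives U18.
V4 would need U14 (Rule 8), but U14 is never established. V39 would need U14 (Rule 5), but U14 is never established.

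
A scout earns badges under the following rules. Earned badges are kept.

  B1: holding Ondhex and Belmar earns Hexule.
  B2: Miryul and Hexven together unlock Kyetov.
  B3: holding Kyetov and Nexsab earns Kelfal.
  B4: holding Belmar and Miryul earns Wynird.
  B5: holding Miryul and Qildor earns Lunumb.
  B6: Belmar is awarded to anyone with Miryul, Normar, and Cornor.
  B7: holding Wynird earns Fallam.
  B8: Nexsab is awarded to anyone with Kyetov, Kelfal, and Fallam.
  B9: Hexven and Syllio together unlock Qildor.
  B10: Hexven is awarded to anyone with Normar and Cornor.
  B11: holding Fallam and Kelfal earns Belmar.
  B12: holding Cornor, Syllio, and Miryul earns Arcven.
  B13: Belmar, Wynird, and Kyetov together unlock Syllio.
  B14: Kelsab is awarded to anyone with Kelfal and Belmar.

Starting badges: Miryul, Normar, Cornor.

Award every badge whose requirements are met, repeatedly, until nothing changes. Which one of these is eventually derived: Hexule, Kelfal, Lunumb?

With Miryul, Normar, and Cornor, Belmar is earned (B6).
With Normar and Cornor, Hexven is earned (B10).
With Belmar and Miryul, Wynird is earned (B4).
With Miryul and Hexven, Kyetov is earned (B2).
With Belmar, Wynird, and Kyetov, Syllio is earned (B13).
With Hexven and Syllio, Qildor is earned (B9).
With Miryul and Qildor, Lunumb is earned (B5).
Hexule would need Ondhex and Belmar (B1), but Ondhex is never earned. Kelfal would need Kyetov and Nexsab (B3), but Nexsab is never earned.

Lunumb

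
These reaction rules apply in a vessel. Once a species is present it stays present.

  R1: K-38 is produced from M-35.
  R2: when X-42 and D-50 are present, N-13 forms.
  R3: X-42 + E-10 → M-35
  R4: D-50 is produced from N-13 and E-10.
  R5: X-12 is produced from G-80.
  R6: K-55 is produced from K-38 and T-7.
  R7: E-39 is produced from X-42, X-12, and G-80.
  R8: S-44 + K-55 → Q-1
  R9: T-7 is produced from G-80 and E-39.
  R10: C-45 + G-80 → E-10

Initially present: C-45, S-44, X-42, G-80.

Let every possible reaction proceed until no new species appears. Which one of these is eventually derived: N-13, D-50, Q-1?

Q-1

C-45 and G-80 present → E-10 forms (R10).
G-80 present → X-12 forms (R5).
X-42 and E-10 present → M-35 forms (R3).
X-42, X-12, and G-80 present → E-39 forms (R7).
M-35 present → K-38 forms (R1).
G-80 and E-39 present → T-7 forms (R9).
K-38 and T-7 present → K-55 forms (R6).
S-44 and K-55 present → Q-1 forms (R8).
N-13 would need X-42 and D-50 (R2), but D-50 never forms. D-50 would need N-13 and E-10 (R4), but N-13 never forms.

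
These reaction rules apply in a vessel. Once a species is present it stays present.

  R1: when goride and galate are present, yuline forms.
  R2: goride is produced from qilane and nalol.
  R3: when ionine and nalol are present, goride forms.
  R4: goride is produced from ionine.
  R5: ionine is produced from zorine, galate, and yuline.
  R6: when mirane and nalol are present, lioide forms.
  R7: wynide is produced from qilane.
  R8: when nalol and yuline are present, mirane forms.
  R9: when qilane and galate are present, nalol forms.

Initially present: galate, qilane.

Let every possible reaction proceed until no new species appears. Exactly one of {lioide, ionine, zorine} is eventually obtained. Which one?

qilane and galate present → nalol forms (R9).
qilane and nalol present → goride forms (R2).
goride and galate present → yuline forms (R1).
nalol and yuline present → mirane forms (R8).
mirane and nalol present → lioide forms (R6).
No rule produces zorine, and it is not given. ionine would need zorine, galate, and yuline (R5), but zorine never forms.

lioide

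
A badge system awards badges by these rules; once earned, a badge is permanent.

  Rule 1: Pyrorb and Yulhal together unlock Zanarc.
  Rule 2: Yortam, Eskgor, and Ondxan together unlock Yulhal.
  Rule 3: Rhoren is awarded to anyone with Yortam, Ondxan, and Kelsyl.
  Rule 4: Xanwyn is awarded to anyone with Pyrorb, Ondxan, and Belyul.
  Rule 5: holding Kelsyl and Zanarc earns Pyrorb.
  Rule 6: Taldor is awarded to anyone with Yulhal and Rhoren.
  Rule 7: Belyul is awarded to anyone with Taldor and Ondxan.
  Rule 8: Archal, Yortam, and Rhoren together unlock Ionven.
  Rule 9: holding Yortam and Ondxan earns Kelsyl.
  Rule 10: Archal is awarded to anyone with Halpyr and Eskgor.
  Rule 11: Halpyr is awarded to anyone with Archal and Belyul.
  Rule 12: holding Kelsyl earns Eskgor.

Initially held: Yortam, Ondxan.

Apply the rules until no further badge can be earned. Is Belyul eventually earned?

With Yortam and Ondxan, Kelsyl is earned (Rule 9).
With Yortam, Ondxan, and Kelsyl, Rhoren is earned (Rule 3).
With Kelsyl, Eskgor is earned (Rule 12).
With Yortam, Eskgor, and Ondxan, Yulhal is earned (Rule 2).
With Yulhal and Rhoren, Taldor is earned (Rule 6).
With Taldor and Ondxan, Belyul is earned (Rule 7).

Yes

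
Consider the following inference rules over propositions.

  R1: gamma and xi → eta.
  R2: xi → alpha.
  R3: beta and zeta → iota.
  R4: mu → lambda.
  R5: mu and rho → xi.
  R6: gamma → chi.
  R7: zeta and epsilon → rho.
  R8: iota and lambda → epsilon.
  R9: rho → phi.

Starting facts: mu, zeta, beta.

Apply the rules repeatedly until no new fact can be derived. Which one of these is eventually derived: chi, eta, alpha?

alpha

beta and zeta hold, so iota follows (R3).
From mu, R4 gives lambda.
iota and lambda hold, so epsilon follows (R8).
From zeta and epsilon, R7 gives rho.
From mu and rho, R5 gives xi.
xi holds, so alpha follows (R2).
eta would need gamma and xi (R1), but gamma is never established. chi would need gamma (R6), but gamma is never established.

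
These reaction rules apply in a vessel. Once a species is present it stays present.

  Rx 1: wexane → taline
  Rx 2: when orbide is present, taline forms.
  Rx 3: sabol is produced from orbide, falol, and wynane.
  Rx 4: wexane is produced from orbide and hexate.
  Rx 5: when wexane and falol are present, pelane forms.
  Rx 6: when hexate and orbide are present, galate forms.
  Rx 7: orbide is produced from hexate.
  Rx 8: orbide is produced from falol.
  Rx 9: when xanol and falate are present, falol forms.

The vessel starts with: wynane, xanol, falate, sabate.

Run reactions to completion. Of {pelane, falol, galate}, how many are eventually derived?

1

xanol and falate present → falol forms (Rx 9).
pelane would need wexane and falol (Rx 5), but wexane never forms.
falol: reached.
galate would need hexate and orbide (Rx 6), but hexate never forms.
Reached: falol — 1 of the 3.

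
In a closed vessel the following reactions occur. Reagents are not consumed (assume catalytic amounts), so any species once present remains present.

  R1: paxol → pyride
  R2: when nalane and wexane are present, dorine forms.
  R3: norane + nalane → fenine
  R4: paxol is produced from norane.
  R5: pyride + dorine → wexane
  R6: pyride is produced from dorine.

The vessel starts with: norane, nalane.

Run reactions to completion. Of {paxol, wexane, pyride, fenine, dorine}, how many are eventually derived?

norane and nalane present → fenine forms (R3).
norane present → paxol forms (R4).
paxol present → pyride forms (R1).
paxol: reached.
wexane would need pyride and dorine (R5), but dorine never forms.
pyride: reached.
fenine: reached.
dorine would need nalane and wexane (R2), but wexane never forms.
Reached: paxol, pyride, and fenine — 3 of the 5.

3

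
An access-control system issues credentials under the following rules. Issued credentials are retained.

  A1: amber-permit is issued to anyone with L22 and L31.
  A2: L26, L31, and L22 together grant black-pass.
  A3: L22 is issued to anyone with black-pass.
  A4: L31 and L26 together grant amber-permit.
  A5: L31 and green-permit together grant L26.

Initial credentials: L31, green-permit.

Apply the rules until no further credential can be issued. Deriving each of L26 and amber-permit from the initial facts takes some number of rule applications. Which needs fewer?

L26

L26: Holding L31 and green-permit grants L26 (A5). [1 rule application]
amber-permit: Holding L31 and green-permit grants L26 (A5). Holding L31 and L26 grants amber-permit (A4). [2 rule applications]
L26 needs fewer.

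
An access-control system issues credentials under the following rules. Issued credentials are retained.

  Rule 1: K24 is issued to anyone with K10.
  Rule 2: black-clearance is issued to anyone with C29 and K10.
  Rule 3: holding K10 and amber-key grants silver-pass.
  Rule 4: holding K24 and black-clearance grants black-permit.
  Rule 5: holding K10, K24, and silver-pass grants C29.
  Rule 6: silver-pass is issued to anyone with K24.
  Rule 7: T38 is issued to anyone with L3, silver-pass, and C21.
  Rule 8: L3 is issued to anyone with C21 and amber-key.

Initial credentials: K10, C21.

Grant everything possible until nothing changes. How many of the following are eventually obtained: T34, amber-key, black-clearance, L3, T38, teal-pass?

Holding K10 grants K24 (Rule 1).
Holding K24 grants silver-pass (Rule 6).
Holding K10, K24, and silver-pass grants C29 (Rule 5).
Holding C29 and K10 grants black-clearance (Rule 2).
No rule produces T34, and it is not given.
No rule produces amber-key, and it is not given.
black-clearance: reached.
L3 would need C21 and amber-key (Rule 8), but amber-key is never granted.
T38 would need L3, silver-pass, and C21 (Rule 7), but L3 is never granted.
No rule produces teal-pass, and it is not given.
Reached: black-clearance — 1 of the 6.

1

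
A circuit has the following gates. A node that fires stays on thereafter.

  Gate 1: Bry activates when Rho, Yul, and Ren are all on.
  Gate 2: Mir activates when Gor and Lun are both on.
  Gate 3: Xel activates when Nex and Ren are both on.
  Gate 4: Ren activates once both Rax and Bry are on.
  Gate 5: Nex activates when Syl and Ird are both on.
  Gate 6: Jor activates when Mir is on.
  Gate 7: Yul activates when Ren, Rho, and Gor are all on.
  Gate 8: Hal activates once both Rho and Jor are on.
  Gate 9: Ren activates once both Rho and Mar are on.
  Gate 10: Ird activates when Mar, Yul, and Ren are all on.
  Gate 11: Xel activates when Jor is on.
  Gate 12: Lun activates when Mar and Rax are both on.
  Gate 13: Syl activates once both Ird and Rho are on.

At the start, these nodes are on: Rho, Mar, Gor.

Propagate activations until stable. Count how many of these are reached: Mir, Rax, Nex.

Rho and Mar are on, so Ren activates (Gate 9).
Ren, Rho, and Gor are on, so Yul activates (Gate 7).
Gate 10: Mar, Yul, and Ren on → Ird on.
Ird and Rho are on, so Syl activates (Gate 13).
Syl and Ird are on, so Nex activates (Gate 5).
Mir would need Gor and Lun (Gate 2), but Lun never turns on.
No rule produces Rax, and it is not given.
Nex: reached.
Reached: Nex — 1 of the 3.

1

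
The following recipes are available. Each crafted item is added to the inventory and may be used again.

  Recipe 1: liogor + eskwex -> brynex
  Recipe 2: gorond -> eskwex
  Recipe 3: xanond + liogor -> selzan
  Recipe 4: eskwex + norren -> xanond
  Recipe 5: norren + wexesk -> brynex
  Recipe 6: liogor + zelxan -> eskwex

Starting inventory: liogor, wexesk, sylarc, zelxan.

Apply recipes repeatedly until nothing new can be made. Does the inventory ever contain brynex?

Using Recipe 6, liogor and zelxan make eskwex.
Using Recipe 1, liogor and eskwex make brynex.

Yes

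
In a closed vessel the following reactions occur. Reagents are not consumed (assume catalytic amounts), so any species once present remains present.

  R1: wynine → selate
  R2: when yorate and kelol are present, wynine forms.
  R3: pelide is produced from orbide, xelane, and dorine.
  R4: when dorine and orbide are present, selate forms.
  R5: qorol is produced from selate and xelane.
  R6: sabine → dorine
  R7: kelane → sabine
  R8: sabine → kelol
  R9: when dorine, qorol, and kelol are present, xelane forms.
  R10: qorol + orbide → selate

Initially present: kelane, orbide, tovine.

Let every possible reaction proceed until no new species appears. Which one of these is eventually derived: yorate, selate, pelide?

selate

kelane present → sabine forms (R7).
sabine present → dorine forms (R6).
dorine and orbide present → selate forms (R4).
No rule produces yorate, and it is not given. pelide would need orbide, xelane, and dorine (R3), but xelane never forms.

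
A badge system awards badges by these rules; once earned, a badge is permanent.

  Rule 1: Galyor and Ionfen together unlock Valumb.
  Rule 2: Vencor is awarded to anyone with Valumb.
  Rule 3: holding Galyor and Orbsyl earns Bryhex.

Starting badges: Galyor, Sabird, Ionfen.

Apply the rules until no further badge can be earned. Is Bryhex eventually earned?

Bryhex would need Galyor and Orbsyl (Rule 3), but Orbsyl is never earned.

No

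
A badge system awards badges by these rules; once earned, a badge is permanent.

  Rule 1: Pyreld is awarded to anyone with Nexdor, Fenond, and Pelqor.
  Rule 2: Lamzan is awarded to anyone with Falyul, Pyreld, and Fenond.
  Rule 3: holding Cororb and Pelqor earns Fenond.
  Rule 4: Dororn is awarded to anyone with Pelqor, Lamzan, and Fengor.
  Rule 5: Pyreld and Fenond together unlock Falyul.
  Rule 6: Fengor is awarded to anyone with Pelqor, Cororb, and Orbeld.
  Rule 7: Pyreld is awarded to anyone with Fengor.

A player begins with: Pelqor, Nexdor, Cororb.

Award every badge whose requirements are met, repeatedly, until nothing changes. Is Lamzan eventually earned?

With Cororb and Pelqor, Fenond is earned (Rule 3).
With Nexdor, Fenond, and Pelqor, Pyreld is earned (Rule 1).
With Pyreld and Fenond, Falyul is earned (Rule 5).
With Falyul, Pyreld, and Fenond, Lamzan is earned (Rule 2).

Yes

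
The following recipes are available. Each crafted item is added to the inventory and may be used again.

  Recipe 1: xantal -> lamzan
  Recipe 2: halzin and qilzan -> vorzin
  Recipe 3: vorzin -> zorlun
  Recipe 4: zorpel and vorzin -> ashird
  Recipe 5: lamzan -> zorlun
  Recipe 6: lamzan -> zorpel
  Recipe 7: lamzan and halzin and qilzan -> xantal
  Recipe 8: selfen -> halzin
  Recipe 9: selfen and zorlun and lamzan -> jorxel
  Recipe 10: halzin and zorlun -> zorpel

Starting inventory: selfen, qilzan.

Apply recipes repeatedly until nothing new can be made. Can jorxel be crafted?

No

jorxel would need selfen, zorlun, and lamzan (Recipe 9), but lamzan is never obtained.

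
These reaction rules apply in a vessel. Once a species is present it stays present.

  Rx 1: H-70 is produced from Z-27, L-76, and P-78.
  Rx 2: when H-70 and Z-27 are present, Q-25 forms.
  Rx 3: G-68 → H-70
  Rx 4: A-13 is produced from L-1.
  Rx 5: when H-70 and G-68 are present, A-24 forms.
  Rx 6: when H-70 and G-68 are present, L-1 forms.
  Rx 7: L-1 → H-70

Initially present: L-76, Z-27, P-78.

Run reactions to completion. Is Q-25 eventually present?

Yes

Z-27, L-76, and P-78 present → H-70 forms (Rx 1).
H-70 and Z-27 present → Q-25 forms (Rx 2).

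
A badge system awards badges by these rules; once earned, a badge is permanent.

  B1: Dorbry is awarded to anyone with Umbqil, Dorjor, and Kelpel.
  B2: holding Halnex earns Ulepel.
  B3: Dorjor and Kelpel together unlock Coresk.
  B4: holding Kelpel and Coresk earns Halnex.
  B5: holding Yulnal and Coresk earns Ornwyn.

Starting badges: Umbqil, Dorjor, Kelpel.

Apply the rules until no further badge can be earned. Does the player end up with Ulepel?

With Dorjor and Kelpel, Coresk is earned (B3).
With Kelpel and Coresk, Halnex is earned (B4).
With Halnex, Ulepel is earned (B2).

Yes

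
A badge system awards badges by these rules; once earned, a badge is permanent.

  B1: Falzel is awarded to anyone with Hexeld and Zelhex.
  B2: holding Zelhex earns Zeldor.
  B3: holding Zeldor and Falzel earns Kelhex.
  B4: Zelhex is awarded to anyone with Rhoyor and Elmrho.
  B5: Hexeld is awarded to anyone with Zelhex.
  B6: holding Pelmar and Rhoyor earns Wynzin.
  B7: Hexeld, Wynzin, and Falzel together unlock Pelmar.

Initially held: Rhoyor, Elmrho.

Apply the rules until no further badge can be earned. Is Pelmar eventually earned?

No

Pelmar would need Hexeld, Wynzin, and Falzel (B7), but Wynzin is never earned.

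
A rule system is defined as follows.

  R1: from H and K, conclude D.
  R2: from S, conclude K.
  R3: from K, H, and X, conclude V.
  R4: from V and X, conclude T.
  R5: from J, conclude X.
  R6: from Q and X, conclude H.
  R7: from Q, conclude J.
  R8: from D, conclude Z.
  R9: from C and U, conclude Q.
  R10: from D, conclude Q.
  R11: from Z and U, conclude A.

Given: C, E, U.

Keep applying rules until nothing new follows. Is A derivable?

A would need Z and U (R11), but Z is never established.

No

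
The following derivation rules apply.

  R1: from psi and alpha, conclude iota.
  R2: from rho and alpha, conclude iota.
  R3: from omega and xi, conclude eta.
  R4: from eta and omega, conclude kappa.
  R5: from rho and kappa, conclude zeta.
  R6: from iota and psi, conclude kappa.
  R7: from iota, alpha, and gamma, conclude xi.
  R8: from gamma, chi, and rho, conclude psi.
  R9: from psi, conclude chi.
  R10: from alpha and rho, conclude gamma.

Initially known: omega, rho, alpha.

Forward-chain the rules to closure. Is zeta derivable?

Yes

From alpha and rho, R10 gives gamma.
From rho and alpha, R2 gives iota.
iota, alpha, and gamma hold, so xi follows (R7).
omega and xi hold, so eta follows (R3).
From eta and omega, R4 gives kappa.
rho and kappa hold, so zeta follows (R5).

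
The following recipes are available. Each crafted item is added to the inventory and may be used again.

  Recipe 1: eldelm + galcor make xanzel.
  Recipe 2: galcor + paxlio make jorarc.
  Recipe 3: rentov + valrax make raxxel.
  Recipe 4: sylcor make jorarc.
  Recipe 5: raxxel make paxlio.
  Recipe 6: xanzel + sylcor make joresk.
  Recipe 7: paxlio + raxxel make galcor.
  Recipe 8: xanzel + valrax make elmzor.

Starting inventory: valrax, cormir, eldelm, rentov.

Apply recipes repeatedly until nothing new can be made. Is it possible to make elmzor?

Yes

rentov + valrax → raxxel (Recipe 3).
Using Recipe 5, raxxel makes paxlio.
paxlio + raxxel → galcor (Recipe 7).
eldelm + galcor → xanzel (Recipe 1).
xanzel + valrax → elmzor (Recipe 8).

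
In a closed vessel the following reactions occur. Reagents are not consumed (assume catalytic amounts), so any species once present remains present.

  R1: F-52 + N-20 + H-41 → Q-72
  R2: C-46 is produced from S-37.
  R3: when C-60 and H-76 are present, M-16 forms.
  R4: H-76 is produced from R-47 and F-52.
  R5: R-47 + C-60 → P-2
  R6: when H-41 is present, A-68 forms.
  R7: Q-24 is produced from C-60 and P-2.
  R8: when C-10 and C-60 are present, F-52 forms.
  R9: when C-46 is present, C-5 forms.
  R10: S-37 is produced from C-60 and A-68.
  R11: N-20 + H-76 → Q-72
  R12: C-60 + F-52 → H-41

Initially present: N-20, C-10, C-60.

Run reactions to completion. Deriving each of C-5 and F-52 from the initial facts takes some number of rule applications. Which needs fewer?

F-52

F-52: C-10 and C-60 present → F-52 forms (R8). [1 rule application]
C-5: C-10 and C-60 present → F-52 forms (R8). C-60 and F-52 present → H-41 forms (R12). H-41 present → A-68 forms (R6). C-60 and A-68 present → S-37 forms (R10). S-37 present → C-46 forms (R2). C-46 present → C-5 forms (R9). [6 rule applications]
F-52 needs fewer.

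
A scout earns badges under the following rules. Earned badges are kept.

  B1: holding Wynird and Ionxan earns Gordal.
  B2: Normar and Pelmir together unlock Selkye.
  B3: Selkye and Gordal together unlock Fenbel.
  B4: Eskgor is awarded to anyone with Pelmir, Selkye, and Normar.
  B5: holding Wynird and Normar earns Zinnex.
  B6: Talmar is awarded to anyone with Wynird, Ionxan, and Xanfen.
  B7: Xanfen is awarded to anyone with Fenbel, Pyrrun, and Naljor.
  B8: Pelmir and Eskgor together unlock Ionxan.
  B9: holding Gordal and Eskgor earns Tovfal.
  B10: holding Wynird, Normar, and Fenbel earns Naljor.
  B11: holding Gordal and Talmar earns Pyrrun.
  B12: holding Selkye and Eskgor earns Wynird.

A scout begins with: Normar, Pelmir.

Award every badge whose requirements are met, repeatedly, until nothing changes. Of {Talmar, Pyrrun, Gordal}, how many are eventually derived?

With Normar and Pelmir, Selkye is earned (B2).
With Pelmir, Selkye, and Normar, Eskgor is earned (B4).
With Selkye and Eskgor, Wynird is earned (B12).
With Pelmir and Eskgor, Ionxan is earned (B8).
With Wynird and Ionxan, Gordal is earned (B1).
Talmar would need Wynird, Ionxan, and Xanfen (B6), but Xanfen is never earned.
Pyrrun would need Gordal and Talmar (B11), but Talmar is never earned.
Gordal: reached.
Reached: Gordal — 1 of the 3.

1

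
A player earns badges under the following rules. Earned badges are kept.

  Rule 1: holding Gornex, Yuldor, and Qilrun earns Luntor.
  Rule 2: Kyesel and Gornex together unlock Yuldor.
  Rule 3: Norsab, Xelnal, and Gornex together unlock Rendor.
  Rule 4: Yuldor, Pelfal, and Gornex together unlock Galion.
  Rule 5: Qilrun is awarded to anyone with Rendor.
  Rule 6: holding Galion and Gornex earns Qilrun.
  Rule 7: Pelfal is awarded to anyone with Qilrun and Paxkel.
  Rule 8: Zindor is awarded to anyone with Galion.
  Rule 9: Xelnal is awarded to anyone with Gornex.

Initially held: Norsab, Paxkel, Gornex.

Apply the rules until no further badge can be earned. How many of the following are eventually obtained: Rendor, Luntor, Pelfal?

2

With Gornex, Xelnal is earned (Rule 9).
With Norsab, Xelnal, and Gornex, Rendor is earned (Rule 3).
With Rendor, Qilrun is earned (Rule 5).
With Qilrun and Paxkel, Pelfal is earned (Rule 7).
Rendor: reached.
Luntor would need Gornex, Yuldor, and Qilrun (Rule 1), but Yuldor is never earned.
Pelfal: reached.
Reached: Rendor and Pelfal — 2 of the 3.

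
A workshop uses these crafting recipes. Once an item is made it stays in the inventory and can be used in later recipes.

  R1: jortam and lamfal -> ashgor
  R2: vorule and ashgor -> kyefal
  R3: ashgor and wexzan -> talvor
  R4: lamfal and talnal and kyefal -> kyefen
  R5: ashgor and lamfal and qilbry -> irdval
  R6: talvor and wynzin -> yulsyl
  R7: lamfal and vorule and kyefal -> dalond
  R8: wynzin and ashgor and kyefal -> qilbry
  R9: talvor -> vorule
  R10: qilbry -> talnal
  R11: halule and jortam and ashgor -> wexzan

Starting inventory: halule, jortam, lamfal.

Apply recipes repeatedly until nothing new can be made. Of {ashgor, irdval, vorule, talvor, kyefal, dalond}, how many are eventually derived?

5

jortam and lamfal -> ashgor (R1).
halule and jortam and ashgor -> wexzan (R11).
ashgor and wexzan -> talvor (R3).
talvor -> vorule (R9).
vorule and ashgor -> kyefal (R2).
Using R7, lamfal, vorule, and kyefal make dalond.
ashgor: reached.
irdval would need ashgor, lamfal, and qilbry (R5), but qilbry is never obtained.
vorule: reached.
talvor: reached.
kyefal: reached.
dalond: reached.
Reached: ashgor, vorule, talvor, kyefal, and dalond — 5 of the 6.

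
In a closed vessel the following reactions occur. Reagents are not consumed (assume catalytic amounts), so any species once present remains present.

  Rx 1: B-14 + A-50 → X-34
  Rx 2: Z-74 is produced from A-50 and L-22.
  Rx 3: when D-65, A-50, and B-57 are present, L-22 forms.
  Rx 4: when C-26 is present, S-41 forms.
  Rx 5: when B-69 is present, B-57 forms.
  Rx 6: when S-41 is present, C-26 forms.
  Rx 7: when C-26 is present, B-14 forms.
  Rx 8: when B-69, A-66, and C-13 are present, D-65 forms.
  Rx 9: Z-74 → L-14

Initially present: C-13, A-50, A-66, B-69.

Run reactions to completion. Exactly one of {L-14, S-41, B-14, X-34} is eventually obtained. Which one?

B-69, A-66, and C-13 present → D-65 forms (Rx 8).
B-69 present → B-57 forms (Rx 5).
D-65, A-50, and B-57 present → L-22 forms (Rx 3).
A-50 and L-22 present → Z-74 forms (Rx 2).
Z-74 present → L-14 forms (Rx 9).
B-14 would need C-26 (Rx 7), but C-26 never forms. S-41 would need C-26 (Rx 4), but C-26 never forms. X-34 would need B-14 and A-50 (Rx 1), but B-14 never forms.

L-14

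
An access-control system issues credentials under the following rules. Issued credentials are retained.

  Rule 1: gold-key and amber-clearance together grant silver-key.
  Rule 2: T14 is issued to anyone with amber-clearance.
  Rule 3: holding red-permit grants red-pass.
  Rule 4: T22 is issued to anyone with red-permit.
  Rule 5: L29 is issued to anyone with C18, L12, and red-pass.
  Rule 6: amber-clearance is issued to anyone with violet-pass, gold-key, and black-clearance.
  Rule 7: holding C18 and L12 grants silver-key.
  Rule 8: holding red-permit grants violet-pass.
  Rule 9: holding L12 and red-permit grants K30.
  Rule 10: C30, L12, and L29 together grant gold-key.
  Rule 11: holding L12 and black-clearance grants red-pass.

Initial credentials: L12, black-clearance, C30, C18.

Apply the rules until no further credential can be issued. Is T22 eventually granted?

T22 would need red-permit (Rule 4), but red-permit is never granted.

No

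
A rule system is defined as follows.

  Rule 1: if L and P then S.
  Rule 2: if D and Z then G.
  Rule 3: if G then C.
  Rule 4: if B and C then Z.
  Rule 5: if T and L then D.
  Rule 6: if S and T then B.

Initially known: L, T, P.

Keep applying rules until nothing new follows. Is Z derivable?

Z would need B and C (Rule 4), but C is never established.

No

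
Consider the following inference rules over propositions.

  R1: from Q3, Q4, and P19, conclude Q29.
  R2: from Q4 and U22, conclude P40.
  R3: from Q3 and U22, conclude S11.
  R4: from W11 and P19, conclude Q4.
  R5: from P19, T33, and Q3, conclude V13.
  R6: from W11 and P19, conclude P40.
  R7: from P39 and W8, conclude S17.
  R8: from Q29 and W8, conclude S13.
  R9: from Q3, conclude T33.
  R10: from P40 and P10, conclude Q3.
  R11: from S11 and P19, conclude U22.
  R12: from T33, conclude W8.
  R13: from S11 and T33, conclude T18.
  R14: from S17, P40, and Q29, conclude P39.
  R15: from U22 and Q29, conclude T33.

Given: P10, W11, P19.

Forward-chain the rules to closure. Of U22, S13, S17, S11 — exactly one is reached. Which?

S13

From W11 and P19, R4 gives Q4.
From W11 and P19, R6 gives P40.
From P40 and P10, R10 gives Q3.
From Q3, Q4, and P19, R1 gives Q29.
From Q3, R9 gives T33.
From T33, R12 gives W8.
Q29 and W8 hold, so S13 follows (R8).
U22 would need S11 and P19 (R11), but S11 is never established. S11 would need Q3 and U22 (R3), but U22 is never established. S17 would need P39 and W8 (R7), but P39 is never established.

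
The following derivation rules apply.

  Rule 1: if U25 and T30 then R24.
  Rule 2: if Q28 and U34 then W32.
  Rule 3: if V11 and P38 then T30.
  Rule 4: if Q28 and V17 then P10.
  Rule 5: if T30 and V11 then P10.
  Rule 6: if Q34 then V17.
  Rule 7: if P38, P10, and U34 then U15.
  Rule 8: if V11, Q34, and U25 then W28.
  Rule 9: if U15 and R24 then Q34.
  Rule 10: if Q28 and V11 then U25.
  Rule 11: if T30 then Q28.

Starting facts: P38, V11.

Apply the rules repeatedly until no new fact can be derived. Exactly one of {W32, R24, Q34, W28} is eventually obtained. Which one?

R24

V11 and P38 hold, so T30 follows (Rule 3).
T30 holds, so Q28 follows (Rule 11).
Q28 and V11 hold, so U25 follows (Rule 10).
From U25 and T30, Rule 1 gives R24.
Q34 would need U15 and R24 (Rule 9), but U15 is never established. W28 would need V11, Q34, and U25 (Rule 8), but Q34 is never established. W32 would need Q28 and U34 (Rule 2), but U34 is never established.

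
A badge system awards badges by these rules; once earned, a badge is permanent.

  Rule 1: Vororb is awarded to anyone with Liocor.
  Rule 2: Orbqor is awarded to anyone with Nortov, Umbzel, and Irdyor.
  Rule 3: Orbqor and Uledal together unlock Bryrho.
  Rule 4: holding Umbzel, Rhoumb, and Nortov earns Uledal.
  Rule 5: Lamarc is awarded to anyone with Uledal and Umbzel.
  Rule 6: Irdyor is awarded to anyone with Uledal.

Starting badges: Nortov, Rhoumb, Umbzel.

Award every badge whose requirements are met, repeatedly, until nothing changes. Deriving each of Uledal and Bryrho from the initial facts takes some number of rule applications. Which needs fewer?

Uledal: With Umbzel, Rhoumb, and Nortov, Uledal is earned (Rule 4). [1 rule application]
Bryrho: With Umbzel, Rhoumb, and Nortov, Uledal is earned (Rule 4). With Uledal, Irdyor is earned (Rule 6). With Nortov, Umbzel, and Irdyor, Orbqor is earned (Rule 2). With Orbqor and Uledal, Bryrho is earned (Rule 3). [4 rule applications]
Uledal needs fewer.

Uledal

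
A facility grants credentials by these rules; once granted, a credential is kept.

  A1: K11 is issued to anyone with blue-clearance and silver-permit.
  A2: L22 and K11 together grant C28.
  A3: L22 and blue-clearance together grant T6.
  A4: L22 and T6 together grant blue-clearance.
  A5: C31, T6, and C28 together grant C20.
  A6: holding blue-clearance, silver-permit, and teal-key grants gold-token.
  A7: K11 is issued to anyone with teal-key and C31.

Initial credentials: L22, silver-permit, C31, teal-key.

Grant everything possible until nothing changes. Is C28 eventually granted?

Holding teal-key and C31 grants K11 (A7).
Holding L22 and K11 grants C28 (A2).

Yes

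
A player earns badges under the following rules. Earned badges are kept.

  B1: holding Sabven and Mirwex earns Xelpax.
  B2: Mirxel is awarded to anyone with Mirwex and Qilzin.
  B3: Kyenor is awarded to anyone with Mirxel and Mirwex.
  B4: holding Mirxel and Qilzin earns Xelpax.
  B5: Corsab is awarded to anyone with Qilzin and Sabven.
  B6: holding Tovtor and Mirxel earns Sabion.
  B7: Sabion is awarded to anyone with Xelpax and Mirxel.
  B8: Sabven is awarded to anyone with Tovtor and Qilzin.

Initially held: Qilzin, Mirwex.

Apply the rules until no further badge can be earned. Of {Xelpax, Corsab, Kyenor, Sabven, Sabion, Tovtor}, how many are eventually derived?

With Mirwex and Qilzin, Mirxel is earned (B2).
With Mirxel and Mirwex, Kyenor is earned (B3).
With Mirxel and Qilzin, Xelpax is earned (B4).
With Xelpax and Mirxel, Sabion is earned (B7).
Xelpax: reached.
Corsab would need Qilzin and Sabven (B5), but Sabven is never earned.
Kyenor: reached.
Sabven would need Tovtor and Qilzin (B8), but Tovtor is never earned.
Sabion: reached.
No rule produces Tovtor, and it is not given.
Reached: Xelpax, Kyenor, and Sabion — 3 of the 6.

3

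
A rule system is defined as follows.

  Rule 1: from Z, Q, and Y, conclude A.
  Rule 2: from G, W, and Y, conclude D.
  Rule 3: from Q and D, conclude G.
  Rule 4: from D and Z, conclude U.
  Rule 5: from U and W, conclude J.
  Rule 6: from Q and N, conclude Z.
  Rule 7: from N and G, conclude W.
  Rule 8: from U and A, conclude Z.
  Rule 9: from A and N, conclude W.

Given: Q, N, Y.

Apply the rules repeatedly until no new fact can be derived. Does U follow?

No

U would need D and Z (Rule 4), but D is never established.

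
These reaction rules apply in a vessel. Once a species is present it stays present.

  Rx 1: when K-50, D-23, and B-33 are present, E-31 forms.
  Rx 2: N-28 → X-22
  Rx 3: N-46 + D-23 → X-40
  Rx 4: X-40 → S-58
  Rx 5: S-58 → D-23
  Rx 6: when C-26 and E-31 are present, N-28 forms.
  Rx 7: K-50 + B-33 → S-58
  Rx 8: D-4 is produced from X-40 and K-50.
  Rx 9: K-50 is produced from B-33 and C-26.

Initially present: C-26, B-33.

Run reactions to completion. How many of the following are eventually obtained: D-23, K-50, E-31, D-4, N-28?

B-33 and C-26 present → K-50 forms (Rx 9).
K-50 and B-33 present → S-58 forms (Rx 7).
S-58 present → D-23 forms (Rx 5).
K-50, D-23, and B-33 present → E-31 forms (Rx 1).
C-26 and E-31 present → N-28 forms (Rx 6).
D-23: reached.
K-50: reached.
E-31: reached.
D-4 would need X-40 and K-50 (Rx 8), but X-40 never forms.
N-28: reached.
Reached: D-23, K-50, E-31, and N-28 — 4 of the 5.

4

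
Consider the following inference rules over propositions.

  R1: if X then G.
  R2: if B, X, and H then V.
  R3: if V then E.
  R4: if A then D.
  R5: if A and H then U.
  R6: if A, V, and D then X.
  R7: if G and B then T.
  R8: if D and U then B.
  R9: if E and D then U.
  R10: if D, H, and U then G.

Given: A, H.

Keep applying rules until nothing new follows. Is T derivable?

A and H hold, so U follows (R5).
From A, R4 gives D.
D, H, and U hold, so G follows (R10).
From D and U, R8 gives B.
G and B hold, so T follows (R7).

Yes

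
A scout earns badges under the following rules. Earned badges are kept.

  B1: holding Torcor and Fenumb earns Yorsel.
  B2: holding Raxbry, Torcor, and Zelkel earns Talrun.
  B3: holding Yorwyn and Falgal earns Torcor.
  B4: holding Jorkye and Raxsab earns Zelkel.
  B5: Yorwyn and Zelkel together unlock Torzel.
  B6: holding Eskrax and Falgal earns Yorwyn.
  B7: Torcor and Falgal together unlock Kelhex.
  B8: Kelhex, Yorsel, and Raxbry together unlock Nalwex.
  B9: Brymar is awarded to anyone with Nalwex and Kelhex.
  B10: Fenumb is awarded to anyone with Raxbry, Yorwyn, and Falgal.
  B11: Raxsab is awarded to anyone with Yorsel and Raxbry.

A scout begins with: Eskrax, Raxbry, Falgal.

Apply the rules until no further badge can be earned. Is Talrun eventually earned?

Talrun would need Raxbry, Torcor, and Zelkel (B2), but Zelkel is never earned.

No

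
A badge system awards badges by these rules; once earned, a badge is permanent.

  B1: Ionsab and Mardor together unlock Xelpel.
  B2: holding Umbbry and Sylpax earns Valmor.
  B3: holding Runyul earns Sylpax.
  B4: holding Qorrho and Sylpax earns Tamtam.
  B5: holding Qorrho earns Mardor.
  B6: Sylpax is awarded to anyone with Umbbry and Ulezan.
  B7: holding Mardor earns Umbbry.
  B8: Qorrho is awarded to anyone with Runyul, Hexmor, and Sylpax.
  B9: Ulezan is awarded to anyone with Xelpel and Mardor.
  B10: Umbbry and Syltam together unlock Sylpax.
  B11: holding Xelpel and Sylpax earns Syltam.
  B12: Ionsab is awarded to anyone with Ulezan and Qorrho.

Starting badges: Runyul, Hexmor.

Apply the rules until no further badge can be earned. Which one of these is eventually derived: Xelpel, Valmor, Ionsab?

Valmor

With Runyul, Sylpax is earned (B3).
With Runyul, Hexmor, and Sylpax, Qorrho is earned (B8).
With Qorrho, Mardor is earned (B5).
With Mardor, Umbbry is earned (B7).
With Umbbry and Sylpax, Valmor is earned (B2).
Ionsab would need Ulezan and Qorrho (B12), but Ulezan is never earned. Xelpel would need Ionsab and Mardor (B1), but Ionsab is never earned.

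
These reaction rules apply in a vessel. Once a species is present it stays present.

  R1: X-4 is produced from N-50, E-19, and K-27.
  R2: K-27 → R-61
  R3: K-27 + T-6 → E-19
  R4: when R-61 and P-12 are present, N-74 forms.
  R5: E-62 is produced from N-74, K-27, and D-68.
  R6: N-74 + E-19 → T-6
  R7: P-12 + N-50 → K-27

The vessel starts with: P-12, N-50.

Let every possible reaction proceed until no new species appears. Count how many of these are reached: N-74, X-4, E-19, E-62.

1

P-12 and N-50 present → K-27 forms (R7).
K-27 present → R-61 forms (R2).
R-61 and P-12 present → N-74 forms (R4).
N-74: reached.
X-4 would need N-50, E-19, and K-27 (R1), but E-19 never forms.
E-19 would need K-27 and T-6 (R3), but T-6 never forms.
E-62 would need N-74, K-27, and D-68 (R5), but D-68 never forms.
Reached: N-74 — 1 of the 4.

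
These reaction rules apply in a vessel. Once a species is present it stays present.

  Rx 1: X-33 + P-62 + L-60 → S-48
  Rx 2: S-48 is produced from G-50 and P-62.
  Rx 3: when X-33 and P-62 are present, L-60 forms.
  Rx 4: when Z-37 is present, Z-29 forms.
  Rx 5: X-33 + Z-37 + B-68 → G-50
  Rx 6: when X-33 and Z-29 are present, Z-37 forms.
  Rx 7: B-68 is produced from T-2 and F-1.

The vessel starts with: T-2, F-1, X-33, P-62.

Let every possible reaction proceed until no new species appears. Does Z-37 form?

Z-37 would need X-33 and Z-29 (Rx 6), but Z-29 never forms.

No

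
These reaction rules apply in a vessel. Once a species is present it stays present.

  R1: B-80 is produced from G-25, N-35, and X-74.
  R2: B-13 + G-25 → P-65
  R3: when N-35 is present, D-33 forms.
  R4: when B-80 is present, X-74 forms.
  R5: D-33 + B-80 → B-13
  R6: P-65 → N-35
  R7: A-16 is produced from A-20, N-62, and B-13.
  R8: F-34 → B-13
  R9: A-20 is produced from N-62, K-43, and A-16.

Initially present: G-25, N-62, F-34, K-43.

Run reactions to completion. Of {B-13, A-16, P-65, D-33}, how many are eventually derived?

F-34 present → B-13 forms (R8).
B-13 and G-25 present → P-65 forms (R2).
P-65 present → N-35 forms (R6).
N-35 present → D-33 forms (R3).
B-13: reached.
A-16 would need A-20, N-62, and B-13 (R7), but A-20 never forms.
P-65: reached.
D-33: reached.
Reached: B-13, P-65, and D-33 — 3 of the 4.

3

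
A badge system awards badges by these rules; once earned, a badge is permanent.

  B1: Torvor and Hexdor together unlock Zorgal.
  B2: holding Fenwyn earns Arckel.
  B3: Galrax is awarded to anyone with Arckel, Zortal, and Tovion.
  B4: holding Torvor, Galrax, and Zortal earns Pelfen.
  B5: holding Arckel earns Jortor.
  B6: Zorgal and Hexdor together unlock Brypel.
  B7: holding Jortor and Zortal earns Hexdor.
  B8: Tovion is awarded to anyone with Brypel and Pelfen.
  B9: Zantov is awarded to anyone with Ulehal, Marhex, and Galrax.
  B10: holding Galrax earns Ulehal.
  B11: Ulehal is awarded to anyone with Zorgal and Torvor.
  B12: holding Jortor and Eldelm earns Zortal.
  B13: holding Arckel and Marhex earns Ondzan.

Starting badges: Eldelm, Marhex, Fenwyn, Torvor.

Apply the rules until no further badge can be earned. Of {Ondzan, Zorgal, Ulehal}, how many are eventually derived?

3

With Fenwyn, Arckel is earned (B2).
With Arckel, Jortor is earned (B5).
With Arckel and Marhex, Ondzan is earned (B13).
With Jortor and Eldelm, Zortal is earned (B12).
With Jortor and Zortal, Hexdor is earned (B7).
With Torvor and Hexdor, Zorgal is earned (B1).
With Zorgal and Torvor, Ulehal is earned (B11).
Ondzan: reached.
Zorgal: reached.
Ulehal: reached.
All 3 are reached.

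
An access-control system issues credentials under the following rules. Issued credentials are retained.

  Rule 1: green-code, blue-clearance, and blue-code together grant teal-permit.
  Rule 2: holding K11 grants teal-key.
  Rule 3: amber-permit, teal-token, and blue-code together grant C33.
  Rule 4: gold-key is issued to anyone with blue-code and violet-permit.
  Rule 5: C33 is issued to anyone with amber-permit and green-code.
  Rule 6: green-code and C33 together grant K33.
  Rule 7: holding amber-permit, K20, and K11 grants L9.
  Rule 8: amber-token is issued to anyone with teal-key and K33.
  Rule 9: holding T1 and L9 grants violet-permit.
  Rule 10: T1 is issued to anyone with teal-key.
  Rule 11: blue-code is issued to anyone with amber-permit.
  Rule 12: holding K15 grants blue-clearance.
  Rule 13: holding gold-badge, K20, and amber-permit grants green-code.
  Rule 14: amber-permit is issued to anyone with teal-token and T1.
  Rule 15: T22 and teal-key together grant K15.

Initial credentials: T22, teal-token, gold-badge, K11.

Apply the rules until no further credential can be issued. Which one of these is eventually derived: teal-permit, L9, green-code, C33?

C33

Holding K11 grants teal-key (Rule 2).
Holding teal-key grants T1 (Rule 10).
Holding teal-token and T1 grants amber-permit (Rule 14).
Holding amber-permit grants blue-code (Rule 11).
Holding amber-permit, teal-token, and blue-code grants C33 (Rule 3).
L9 would need amber-permit, K20, and K11 (Rule 7), but K20 is never granted. green-code would need gold-badge, K20, and amber-permit (Rule 13), but K20 is never granted. teal-permit would need green-code, blue-clearance, and blue-code (Rule 1), but green-code is never granted.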